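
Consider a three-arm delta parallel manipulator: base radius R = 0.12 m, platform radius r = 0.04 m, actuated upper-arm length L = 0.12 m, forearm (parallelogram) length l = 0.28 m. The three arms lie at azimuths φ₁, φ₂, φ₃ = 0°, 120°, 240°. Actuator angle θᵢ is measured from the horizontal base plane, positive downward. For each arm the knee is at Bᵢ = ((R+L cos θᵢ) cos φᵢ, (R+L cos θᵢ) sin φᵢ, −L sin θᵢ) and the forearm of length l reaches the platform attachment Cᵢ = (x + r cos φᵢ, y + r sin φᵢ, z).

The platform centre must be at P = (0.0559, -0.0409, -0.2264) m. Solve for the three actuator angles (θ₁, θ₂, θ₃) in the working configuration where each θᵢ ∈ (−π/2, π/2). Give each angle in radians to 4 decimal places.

θ₁ = -0.0871, θ₂ = 0.6985, θ₃ = 0.2620

rotate P by −φ1: (0.0559, -0.0409, -0.2264)
  A=0.0241, B=-0.2264, C=(l²−L²−A²−y'²−z²)/(2L)=0.0437
  √(A²+B²)=0.2277;  θ1 = -1.4647+1.3776 ≈ -0.0871
φ2=120.0° → target in arm frame (-0.0634, -0.0280)
  A cos θ + B sin θ = C:  0.1434·cos θ + -0.2264·sin θ = -0.0358
  θ2 = atan2(B,A) + arccos(C/0.2680) = 0.6985
arm 3 (φ=240.0°): x'=0.0075, y'=0.0689
  e−x'=0.0725;  (l²−L²−(e−x')²−y'²−z²)/2L = 0.0114
  θ3 = atan2(B,A) + arccos(C/0.2377) = 0.2620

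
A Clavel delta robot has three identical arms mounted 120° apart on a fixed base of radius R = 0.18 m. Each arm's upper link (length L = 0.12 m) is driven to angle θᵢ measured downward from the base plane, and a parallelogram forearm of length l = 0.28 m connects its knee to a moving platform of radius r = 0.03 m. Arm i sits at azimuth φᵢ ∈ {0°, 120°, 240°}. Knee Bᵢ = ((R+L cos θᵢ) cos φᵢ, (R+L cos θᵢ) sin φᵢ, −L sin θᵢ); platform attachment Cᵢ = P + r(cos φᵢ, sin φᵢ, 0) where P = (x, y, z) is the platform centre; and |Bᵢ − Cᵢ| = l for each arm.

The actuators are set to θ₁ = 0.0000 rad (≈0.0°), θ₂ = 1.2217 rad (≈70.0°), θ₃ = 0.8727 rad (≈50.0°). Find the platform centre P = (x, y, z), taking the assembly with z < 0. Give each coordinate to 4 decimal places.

φ1=0.0°: virtual centre (0.2700, 0.0000, 0.0000), radius l
arm 2 at φ=120.0°: e+L cos θ2 = 0.1910;  centre 2 = (-0.0955, 0.1655, -0.1128)
φ3=240.0°: virtual centre (-0.1136, -0.1967, -0.0919), radius l
|centre ₂|²−|centre ₁|² = -0.0237;  |centre ₃|²−|centre ₁|² = -0.0129
[-0.7310 0.3309 -0.2255]·P = -0.0237;  [-0.7671 -0.3934 -0.1839]·P = -0.0129
Cramer: x(z) = 0.0251-0.2762z;  y(z) = -0.0162+0.0713z
sphere 1 gives Az²+Bz+C=0 with A=1.0814, B=0.1330, C=-0.0181;  B²−4AC=0.0962;  roots -0.2049, 0.0819;  negative root z = -0.2049
x = 0.0817, y = -0.0308

(0.0817, -0.0308, -0.2049)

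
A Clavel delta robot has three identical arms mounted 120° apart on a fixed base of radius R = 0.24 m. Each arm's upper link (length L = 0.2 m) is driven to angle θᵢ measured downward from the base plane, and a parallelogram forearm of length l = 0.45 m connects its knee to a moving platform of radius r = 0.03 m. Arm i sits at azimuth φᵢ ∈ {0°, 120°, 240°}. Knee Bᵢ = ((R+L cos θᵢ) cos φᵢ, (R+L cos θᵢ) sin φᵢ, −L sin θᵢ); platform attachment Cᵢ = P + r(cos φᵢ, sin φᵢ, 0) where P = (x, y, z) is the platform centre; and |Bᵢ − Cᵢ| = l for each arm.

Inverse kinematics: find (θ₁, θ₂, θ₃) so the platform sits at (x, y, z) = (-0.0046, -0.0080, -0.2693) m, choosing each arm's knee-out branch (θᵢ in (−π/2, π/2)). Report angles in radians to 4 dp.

θ₁ = 0.3488, θ₂ = 0.3489, θ₃ = 0.2620

arm 1 (φ=0.0°): x'=-0.0046, y'=-0.0080
  A=0.2146, B=-0.2693, C=(l²−L²−A²−y'²−z²)/(2L)=0.1097
  √(A²+B²)=0.3443;  θ1 = -0.8980+1.2467 ≈ 0.3488
φ2=120.0° → target in arm frame (-0.0046, 0.0080)
  A cos θ + B sin θ = C:  0.2146·cos θ + -0.2693·sin θ = 0.1096
  γ=atan2(-0.2693,0.2146)=-0.8979;  ψ=arccos(0.3183)=1.2468;  θ2=γ+ψ≈0.3489
rotate P by −φ3: (0.0092, 0.0000, -0.2693)
  A cos θ + B sin θ = C:  0.2008·cos θ + -0.2693·sin θ = 0.1242
  γ=atan2(-0.2693,0.2008)=-0.9302;  ψ=arccos(0.3697)=1.1922;  θ3=γ+ψ≈0.2620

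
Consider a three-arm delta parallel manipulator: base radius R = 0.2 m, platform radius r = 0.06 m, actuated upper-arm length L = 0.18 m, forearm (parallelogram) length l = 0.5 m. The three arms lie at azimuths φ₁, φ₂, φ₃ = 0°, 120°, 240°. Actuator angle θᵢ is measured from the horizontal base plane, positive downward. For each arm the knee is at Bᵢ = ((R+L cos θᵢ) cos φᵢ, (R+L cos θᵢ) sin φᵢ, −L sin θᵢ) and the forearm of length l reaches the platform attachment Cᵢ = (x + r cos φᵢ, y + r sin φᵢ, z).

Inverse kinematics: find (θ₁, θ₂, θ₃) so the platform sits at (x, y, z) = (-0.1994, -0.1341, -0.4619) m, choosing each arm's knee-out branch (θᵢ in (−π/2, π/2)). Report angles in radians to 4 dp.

arm 1 (φ=0.0°): x'=-0.1994, y'=-0.1341
  A cos θ + B sin θ = C:  0.3394·cos θ + -0.4619·sin θ = -0.3581
  √(A²+B²)=0.5732;  θ1 = -0.9371+2.2457 ≈ 1.3086
φ2=120.0° → target in arm frame (-0.0164, 0.2397)
  A cos θ + B sin θ = C:  0.1564·cos θ + -0.4619·sin θ = -0.2158
  √(A²+B²)=0.4877;  θ2 = -1.2442+2.0292 ≈ 0.7850
rotate P by −φ3: (0.2158, -0.1056, -0.4619)
  A=-0.0758, B=-0.4619, C=(l²−L²−A²−y'²−z²)/(2L)=-0.0352
  γ=atan2(-0.4619,-0.0758)=-1.7335;  ψ=arccos(-0.0751)=1.6460;  θ3=γ+ψ≈-0.0875

θ₁ = 1.3086, θ₂ = 0.7850, θ₃ = -0.0875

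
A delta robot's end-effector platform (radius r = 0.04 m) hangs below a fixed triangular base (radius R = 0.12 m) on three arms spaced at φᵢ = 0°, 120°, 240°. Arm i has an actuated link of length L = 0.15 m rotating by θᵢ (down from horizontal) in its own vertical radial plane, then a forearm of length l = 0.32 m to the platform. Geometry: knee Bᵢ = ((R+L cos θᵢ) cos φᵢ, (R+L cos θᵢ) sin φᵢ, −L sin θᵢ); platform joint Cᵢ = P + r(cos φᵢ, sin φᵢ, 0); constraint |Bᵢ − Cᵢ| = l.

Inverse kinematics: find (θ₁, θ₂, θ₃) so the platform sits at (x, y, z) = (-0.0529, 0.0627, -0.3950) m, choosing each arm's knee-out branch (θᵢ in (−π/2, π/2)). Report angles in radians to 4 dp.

φ1=0.0° → target in arm frame (-0.0529, 0.0627)
  A=0.1329, B=-0.3950, C=(l²−L²−A²−y'²−z²)/(2L)=-0.3257
  θ1 = atan2(B,A) + arccos(C/0.4168) = 1.2217
rotate P by −φ2: (0.0807, 0.0145, -0.3950)
  A cos θ + B sin θ = C:  -0.0007·cos θ + -0.3950·sin θ = -0.2544
  θ2 = atan2(B,A) + arccos(C/0.3950) = 0.6980
arm 3 (φ=240.0°): x'=-0.0278, y'=-0.0772
  e−x'=0.1078;  (l²−L²−(e−x')²−y'²−z²)/2L = -0.3124
  γ=atan2(-0.3950,0.1078)=-1.3043;  ψ=arccos(-0.7629)=2.4386;  θ3=γ+ψ≈1.1343

θ₁ = 1.2217, θ₂ = 0.6980, θ₃ = 1.1343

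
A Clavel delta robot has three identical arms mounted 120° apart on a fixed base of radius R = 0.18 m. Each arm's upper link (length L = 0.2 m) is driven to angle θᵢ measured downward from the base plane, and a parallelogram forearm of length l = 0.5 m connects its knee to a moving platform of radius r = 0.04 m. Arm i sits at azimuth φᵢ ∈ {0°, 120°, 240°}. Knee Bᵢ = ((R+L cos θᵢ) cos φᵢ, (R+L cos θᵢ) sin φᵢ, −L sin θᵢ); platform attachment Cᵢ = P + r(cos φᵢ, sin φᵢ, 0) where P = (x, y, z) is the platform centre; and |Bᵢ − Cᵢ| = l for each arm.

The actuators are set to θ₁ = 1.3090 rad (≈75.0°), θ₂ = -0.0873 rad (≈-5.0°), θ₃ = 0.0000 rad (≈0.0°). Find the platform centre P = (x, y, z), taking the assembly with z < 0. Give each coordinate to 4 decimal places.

(-0.2709, 0.0113, -0.3825)

φ1=0.0°: virtual centre (0.1918, 0.0000, -0.1932), radius l
centre 2 = (0.3392·cos120.0°, 0.3392·sin120.0°, 0.0174) = (-0.1696, 0.2938, 0.0174)
centre 3 = (0.3400·cos240.0°, 0.3400·sin240.0°, 0.0000) = (-0.1700, -0.2944, 0.0000)
|centre ₂|²−|centre ₁|² = 0.0413;  |centre ₃|²−|centre ₁|² = 0.0415
[-0.7228 0.5876 0.4212]·P = 0.0413;  [-0.7235 -0.5889 0.3864]·P = 0.0415
Cramer: x(z) = -0.0572+0.5584z;  y(z) = -0.0001-0.0300z
into |P−centre ₁|² = l²: 1.3127z² + 0.1083z + -0.1507 = 0;  Δ = 0.8029;  z = -0.3825 or 0.3001 → z<0 root = -0.3825
x = -0.2709, y = 0.0113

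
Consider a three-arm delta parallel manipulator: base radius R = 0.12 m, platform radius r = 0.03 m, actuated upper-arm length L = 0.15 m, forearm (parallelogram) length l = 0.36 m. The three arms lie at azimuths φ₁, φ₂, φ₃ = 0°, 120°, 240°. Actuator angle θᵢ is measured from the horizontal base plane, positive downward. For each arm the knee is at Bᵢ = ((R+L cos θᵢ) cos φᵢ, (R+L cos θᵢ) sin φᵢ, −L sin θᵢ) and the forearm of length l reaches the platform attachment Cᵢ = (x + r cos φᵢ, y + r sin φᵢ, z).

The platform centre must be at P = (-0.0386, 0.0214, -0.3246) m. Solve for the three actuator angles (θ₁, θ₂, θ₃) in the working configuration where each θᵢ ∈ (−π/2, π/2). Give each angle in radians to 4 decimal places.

θ₁ = 0.5234, θ₂ = 0.1746, θ₃ = 0.3493

arm 1 (φ=0.0°): x'=-0.0386, y'=0.0214
  A=0.1286, B=-0.3246, C=(l²−L²−A²−y'²−z²)/(2L)=-0.0509
  √(A²+B²)=0.3491;  θ1 = -1.1936+1.7170 ≈ 0.5234
arm 2 (φ=120.0°): x'=0.0378, y'=0.0227
  A=0.0522, B=-0.3246, C=(l²−L²−A²−y'²−z²)/(2L)=-0.0050
  √(A²+B²)=0.3288;  θ2 = -1.4114+1.5860 ≈ 0.1746
rotate P by −φ3: (0.0008, -0.0441, -0.3246)
  e−x'=0.0892;  (l²−L²−(e−x')²−y'²−z²)/2L = -0.0273
  θ3 = atan2(B,A) + arccos(C/0.3366) = 0.3493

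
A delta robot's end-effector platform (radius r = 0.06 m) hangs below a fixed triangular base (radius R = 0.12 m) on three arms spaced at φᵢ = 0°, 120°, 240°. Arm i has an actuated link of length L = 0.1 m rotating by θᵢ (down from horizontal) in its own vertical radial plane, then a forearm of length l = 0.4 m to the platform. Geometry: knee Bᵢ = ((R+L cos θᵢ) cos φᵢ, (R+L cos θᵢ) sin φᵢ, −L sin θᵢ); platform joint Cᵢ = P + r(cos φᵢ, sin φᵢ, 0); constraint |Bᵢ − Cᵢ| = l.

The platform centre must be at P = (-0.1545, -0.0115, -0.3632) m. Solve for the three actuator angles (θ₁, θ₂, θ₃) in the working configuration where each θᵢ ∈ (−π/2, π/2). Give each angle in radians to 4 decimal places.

θ₁ = 0.8725, θ₂ = -0.0002, θ₃ = -0.0878

rotate P by −φ1: (-0.1545, -0.0115, -0.3632)
  A=0.2145, B=-0.3632, C=(l²−L²−A²−y'²−z²)/(2L)=-0.1403
  θ1 = atan2(B,A) + arccos(C/0.4218) = 0.8725
φ2=120.0° → target in arm frame (0.0673, 0.1396)
  A=-0.0073, B=-0.3632, C=(l²−L²−A²−y'²−z²)/(2L)=-0.0072
  θ2 = atan2(B,A) + arccos(C/0.3633) = -0.0002
arm 3 (φ=240.0°): x'=0.0872, y'=-0.1281
  A cos θ + B sin θ = C:  -0.0272·cos θ + -0.3632·sin θ = 0.0047
  θ3 = atan2(B,A) + arccos(C/0.3642) = -0.0878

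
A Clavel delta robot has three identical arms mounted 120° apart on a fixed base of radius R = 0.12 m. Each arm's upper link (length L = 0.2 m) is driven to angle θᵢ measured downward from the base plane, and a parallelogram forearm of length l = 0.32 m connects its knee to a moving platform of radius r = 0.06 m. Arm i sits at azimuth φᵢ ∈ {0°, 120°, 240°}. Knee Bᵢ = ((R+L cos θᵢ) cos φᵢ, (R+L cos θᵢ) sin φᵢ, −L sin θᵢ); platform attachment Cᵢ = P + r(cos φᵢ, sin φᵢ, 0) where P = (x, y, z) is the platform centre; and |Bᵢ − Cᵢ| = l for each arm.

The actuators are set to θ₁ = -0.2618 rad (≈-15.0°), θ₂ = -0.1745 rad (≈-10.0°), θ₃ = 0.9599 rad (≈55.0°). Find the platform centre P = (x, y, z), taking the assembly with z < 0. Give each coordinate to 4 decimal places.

(0.0785, 0.1213, -0.1873)

φ1=0.0°: virtual centre (0.2532, 0.0000, 0.0518), radius l
φ2=120.0°: virtual centre (-0.1285, 0.2225, 0.0347), radius l
O3 = (0.1747·cos240.0°, 0.1747·sin240.0°, -0.1638) = (-0.0874, -0.1513, -0.1638)
subtract pairs → two planes through P
plane₁₂: -0.7633x+0.4451y+-0.0341z = 0.0005
Cramer: x(z) = 0.0076-0.3786z;  y(z) = 0.0140-0.5727z
into |P−O₁|² = l²: 1.4714z² + 0.0664z + -0.0392 = 0;  Δ = 0.2351;  z = -0.1873 or 0.1422 → z<0 root = -0.1873
x = 0.0785, y = 0.1213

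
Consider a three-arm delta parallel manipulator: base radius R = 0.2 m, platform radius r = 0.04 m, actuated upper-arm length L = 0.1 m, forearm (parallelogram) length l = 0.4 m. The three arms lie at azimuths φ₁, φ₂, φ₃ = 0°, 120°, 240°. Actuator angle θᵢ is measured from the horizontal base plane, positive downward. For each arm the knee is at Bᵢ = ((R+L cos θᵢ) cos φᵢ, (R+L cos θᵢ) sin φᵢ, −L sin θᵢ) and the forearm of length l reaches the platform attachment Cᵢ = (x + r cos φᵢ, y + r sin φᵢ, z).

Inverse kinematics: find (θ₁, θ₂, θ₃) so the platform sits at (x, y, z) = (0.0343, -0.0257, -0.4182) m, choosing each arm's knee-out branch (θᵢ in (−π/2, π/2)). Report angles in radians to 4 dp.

φ1=0.0° → target in arm frame (0.0343, -0.0257)
  A=0.1257, B=-0.4182, C=(l²−L²−A²−y'²−z²)/(2L)=-0.2068
  θ1 = atan2(B,A) + arccos(C/0.4367) = 0.7852
φ2=120.0° → target in arm frame (-0.0394, -0.0169)
  e−x'=0.1994;  (l²−L²−(e−x')²−y'²−z²)/2L = -0.3247
  √(A²+B²)=0.4633;  θ2 = -1.1259+2.3473 ≈ 1.2215
φ3=240.0° → target in arm frame (0.0051, 0.0426)
  A cos θ + B sin θ = C:  0.1549·cos θ + -0.4182·sin θ = -0.2535
  √(A²+B²)=0.4460;  θ3 = -1.2161+2.1753 ≈ 0.9592

θ₁ = 0.7852, θ₂ = 1.2215, θ₃ = 0.9592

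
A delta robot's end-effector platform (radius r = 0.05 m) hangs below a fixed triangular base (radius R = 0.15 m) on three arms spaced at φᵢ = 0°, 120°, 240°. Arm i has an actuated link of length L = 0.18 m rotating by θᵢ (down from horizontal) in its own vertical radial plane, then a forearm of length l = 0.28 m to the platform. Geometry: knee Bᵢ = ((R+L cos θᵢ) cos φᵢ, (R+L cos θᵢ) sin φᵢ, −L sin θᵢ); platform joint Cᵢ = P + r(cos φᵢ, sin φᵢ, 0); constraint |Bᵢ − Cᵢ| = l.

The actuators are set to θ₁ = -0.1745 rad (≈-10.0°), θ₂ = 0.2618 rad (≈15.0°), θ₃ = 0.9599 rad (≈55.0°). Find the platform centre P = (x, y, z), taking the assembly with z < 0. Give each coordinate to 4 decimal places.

(0.0569, 0.0543, -0.1327)

arm 1 at φ=0.0°: ρ1 = 0.2773;  S1 = (0.2773, 0.0000, 0.0313)
S2 = (0.2739·cos120.0°, 0.2739·sin120.0°, -0.0466) = (-0.1369, 0.2372, -0.0466)
S3 = (0.2032·cos240.0°, 0.2032·sin240.0°, -0.1474) = (-0.1016, -0.1760, -0.1474)
subtract pairs → two planes through P
plane₁₂: -0.8284x+0.4744y+-0.1557z = -0.0007
Cramer: x(z) = 0.0112-0.3446z;  y(z) = 0.0180-0.2735z
into |P−S₁|² = l²: 1.1935z² + 0.1110z + -0.0063 = 0;  Δ = 0.0423;  z = -0.1327 or 0.0397 → z<0 root = -0.1327
x = 0.0569, y = 0.0543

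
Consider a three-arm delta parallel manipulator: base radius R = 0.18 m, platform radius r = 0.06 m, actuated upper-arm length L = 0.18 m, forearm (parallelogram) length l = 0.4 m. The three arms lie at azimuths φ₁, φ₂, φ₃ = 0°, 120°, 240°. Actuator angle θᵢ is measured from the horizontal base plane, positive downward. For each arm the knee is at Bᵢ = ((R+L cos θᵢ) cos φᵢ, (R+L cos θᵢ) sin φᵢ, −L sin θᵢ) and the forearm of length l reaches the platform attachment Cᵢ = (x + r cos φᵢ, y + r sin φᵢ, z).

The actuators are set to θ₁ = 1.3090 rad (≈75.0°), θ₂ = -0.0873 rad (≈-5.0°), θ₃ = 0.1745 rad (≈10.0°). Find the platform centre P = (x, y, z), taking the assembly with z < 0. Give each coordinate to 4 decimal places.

O1 = (0.1666·cos0.0°, 0.1666·sin0.0°, -0.1739) = (0.1666, 0.0000, -0.1739)
O2 = (0.2993·cos120.0°, 0.2993·sin120.0°, 0.0157) = (-0.1497, 0.2592, 0.0157)
arm 3 at φ=240.0°: ρ3 = 0.2973;  O3 = (-0.1486, -0.2574, -0.0313)
|O₂|²−|O₁|² = 0.0319;  |O₃|²−|O₁|² = 0.0314
linear system: -0.6325x+0.5184y = 0.0319−0.3791z; -0.6304x+-0.5149y = 0.0314−0.2852z
Cramer: x(z) = -0.0501+0.5258z;  y(z) = 0.0004-0.0898z
into |P−O₁|² = l²: 1.2845z² + 0.1198z + -0.0828 = 0;  Δ = 0.4400;  z = -0.3048 or 0.2115 → z<0 root = -0.3048
x = -0.2103, y = 0.0278

(-0.2103, 0.0278, -0.3048)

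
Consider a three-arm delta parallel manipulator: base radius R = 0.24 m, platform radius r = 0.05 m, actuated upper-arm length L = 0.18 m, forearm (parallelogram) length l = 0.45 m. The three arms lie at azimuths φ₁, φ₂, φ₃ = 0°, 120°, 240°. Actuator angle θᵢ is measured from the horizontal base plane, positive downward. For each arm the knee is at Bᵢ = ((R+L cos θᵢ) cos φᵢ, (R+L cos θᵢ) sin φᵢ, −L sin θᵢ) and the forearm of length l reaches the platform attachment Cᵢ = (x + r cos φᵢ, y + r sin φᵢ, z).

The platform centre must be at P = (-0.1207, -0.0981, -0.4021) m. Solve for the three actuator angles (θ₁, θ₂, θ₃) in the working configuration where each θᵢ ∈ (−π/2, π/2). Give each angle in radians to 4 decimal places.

φ1=0.0° → target in arm frame (-0.1207, -0.0981)
  e−x'=0.3107;  (l²−L²−(e−x')²−y'²−z²)/2L = -0.2715
  θ1 = atan2(B,A) + arccos(C/0.5082) = 1.2215
arm 2 (φ=120.0°): x'=-0.0246, y'=0.1536
  A=0.2146, B=-0.4021, C=(l²−L²−A²−y'²−z²)/(2L)=-0.1701
  θ2 = atan2(B,A) + arccos(C/0.4558) = 0.8727
φ3=240.0° → target in arm frame (0.1453, -0.0555)
  e−x'=0.0447;  (l²−L²−(e−x')²−y'²−z²)/2L = 0.0093
  √(A²+B²)=0.4046;  θ3 = -1.4601+1.5479 ≈ 0.0878

θ₁ = 1.2215, θ₂ = 0.8727, θ₃ = 0.0878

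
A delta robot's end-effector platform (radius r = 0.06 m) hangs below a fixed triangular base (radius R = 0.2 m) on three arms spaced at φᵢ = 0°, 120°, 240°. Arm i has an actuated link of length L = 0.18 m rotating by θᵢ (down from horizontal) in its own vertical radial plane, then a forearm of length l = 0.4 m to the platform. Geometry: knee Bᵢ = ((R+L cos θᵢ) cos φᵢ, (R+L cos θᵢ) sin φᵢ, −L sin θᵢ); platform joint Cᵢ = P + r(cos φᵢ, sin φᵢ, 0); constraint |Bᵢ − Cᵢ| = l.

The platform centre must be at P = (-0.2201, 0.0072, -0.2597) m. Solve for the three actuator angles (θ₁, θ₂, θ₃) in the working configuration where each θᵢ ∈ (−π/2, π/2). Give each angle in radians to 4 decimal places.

rotate P by −φ1: (-0.2201, 0.0072, -0.2597)
  e−x'=0.3601;  (l²−L²−(e−x')²−y'²−z²)/2L = -0.1932
  γ=atan2(-0.2597,0.3601)=-0.6248;  ψ=arccos(-0.4353)=2.0211;  θ1=γ+ψ≈1.3963
rotate P by −φ2: (0.1163, 0.1870, -0.2597)
  e−x'=0.0237;  (l²−L²−(e−x')²−y'²−z²)/2L = 0.0684
  θ2 = atan2(B,A) + arccos(C/0.2608) = -0.1743
rotate P by −φ3: (0.1038, -0.1942, -0.2597)
  e−x'=0.0362;  (l²−L²−(e−x')²−y'²−z²)/2L = 0.0587
  θ3 = atan2(B,A) + arccos(C/0.2622) = -0.0873

θ₁ = 1.3963, θ₂ = -0.1743, θ₃ = -0.0873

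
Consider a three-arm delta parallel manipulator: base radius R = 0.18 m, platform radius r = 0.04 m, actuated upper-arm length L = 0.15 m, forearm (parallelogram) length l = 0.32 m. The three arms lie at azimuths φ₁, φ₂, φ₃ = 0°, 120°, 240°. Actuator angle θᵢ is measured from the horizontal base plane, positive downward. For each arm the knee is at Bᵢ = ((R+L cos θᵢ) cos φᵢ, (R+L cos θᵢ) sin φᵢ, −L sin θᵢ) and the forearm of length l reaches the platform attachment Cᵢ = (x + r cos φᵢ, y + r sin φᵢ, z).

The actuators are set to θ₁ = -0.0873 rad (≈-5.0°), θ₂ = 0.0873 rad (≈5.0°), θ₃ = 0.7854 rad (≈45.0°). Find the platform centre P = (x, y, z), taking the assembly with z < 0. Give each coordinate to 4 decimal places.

(0.0406, 0.0514, -0.1814)

O1 = (0.2894·cos0.0°, 0.2894·sin0.0°, 0.0131) = (0.2894, 0.0000, 0.0131)
φ2=120.0°: virtual centre (-0.1447, 0.2507, -0.0131), radius l
φ3=240.0°: virtual centre (-0.1230, -0.2131, -0.1061), radius l
|O₂|²−|O₁|² = 0.0000;  |O₃|²−|O₁|² = -0.0121
[-0.8683 0.5013 -0.0523]·P = 0.0000;  [-0.8249 -0.4262 -0.2383]·P = -0.0121
Cramer: x(z) = 0.0078-0.1809z;  y(z) = 0.0135-0.2090z
into |P−O₁|² = l²: 1.0764z² + 0.0701z + -0.0227 = 0;  Δ = 0.1027;  z = -0.1814 or 0.1163 → z<0 root = -0.1814
x = 0.0406, y = 0.0514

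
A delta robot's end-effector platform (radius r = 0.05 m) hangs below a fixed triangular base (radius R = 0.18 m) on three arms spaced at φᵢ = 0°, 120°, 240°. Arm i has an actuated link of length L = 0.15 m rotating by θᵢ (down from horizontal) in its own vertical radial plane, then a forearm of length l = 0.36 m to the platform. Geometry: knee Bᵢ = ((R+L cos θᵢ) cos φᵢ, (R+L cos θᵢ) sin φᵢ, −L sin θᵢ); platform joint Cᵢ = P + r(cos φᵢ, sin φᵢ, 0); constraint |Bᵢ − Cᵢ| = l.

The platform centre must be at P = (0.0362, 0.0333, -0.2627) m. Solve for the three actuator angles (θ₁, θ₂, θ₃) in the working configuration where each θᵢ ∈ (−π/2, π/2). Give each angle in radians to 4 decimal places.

θ₁ = -0.0005, θ₂ = 0.1744, θ₃ = 0.5236

rotate P by −φ1: (0.0362, 0.0333, -0.2627)
  A cos θ + B sin θ = C:  0.0938·cos θ + -0.2627·sin θ = 0.0939
  √(A²+B²)=0.2789;  θ1 = -1.2278+1.2273 ≈ -0.0005
arm 2 (φ=120.0°): x'=0.0107, y'=-0.0480
  A cos θ + B sin θ = C:  0.1193·cos θ + -0.2627·sin θ = 0.0719
  θ2 = atan2(B,A) + arccos(C/0.2885) = 0.1744
arm 3 (φ=240.0°): x'=-0.0469, y'=0.0147
  A cos θ + B sin θ = C:  0.1769·cos θ + -0.2627·sin θ = 0.0219
  √(A²+B²)=0.3167;  θ3 = -0.9781+1.5016 ≈ 0.5236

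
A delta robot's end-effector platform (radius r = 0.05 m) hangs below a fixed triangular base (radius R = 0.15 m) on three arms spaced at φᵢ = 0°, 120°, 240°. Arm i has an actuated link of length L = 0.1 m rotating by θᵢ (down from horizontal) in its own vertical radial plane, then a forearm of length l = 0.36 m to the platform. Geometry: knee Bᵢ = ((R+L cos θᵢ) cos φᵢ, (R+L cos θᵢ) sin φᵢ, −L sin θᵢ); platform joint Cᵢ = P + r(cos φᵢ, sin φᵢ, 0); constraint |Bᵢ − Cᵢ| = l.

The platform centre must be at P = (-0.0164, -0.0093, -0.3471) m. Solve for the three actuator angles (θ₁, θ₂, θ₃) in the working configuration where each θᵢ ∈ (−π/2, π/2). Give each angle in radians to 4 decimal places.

φ1=0.0° → target in arm frame (-0.0164, -0.0093)
  A cos θ + B sin θ = C:  0.1164·cos θ + -0.3471·sin θ = -0.0726
  θ1 = atan2(B,A) + arccos(C/0.3661) = 0.5231
arm 2 (φ=120.0°): x'=0.0001, y'=0.0189
  A cos θ + B sin θ = C:  0.0999·cos θ + -0.3471·sin θ = -0.0560
  √(A²+B²)=0.3612;  θ2 = -1.2907+1.7265 ≈ 0.4359
φ3=240.0° → target in arm frame (0.0163, -0.0096)
  A cos θ + B sin θ = C:  0.0837·cos θ + -0.3471·sin θ = -0.0399
  γ=atan2(-0.3471,0.0837)=-1.3340;  ψ=arccos(-0.1118)=1.6828;  θ3=γ+ψ≈0.3488

θ₁ = 0.5231, θ₂ = 0.4359, θ₃ = 0.3488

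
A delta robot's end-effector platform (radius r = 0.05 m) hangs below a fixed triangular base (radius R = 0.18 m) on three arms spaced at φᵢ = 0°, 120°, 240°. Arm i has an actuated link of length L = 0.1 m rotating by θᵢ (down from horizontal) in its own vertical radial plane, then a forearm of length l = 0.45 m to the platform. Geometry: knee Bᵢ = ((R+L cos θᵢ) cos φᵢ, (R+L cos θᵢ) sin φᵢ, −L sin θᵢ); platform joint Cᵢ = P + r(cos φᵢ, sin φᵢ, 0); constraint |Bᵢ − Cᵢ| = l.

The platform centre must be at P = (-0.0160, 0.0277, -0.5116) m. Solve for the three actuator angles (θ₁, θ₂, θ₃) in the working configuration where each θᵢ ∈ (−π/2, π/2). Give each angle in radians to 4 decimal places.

θ₁ = 1.3098, θ₂ = 1.0476, θ₃ = 1.3097

rotate P by −φ1: (-0.0160, 0.0277, -0.5116)
  A=0.1460, B=-0.5116, C=(l²−L²−A²−y'²−z²)/(2L)=-0.4566
  θ1 = atan2(B,A) + arccos(C/0.5320) = 1.3098
φ2=120.0° → target in arm frame (0.0320, 0.0000)
  A cos θ + B sin θ = C:  0.0980·cos θ + -0.5116·sin θ = -0.3942
  θ2 = atan2(B,A) + arccos(C/0.5209) = 1.0476
arm 3 (φ=240.0°): x'=-0.0160, y'=-0.0277
  e−x'=0.1460;  (l²−L²−(e−x')²−y'²−z²)/2L = -0.4566
  √(A²+B²)=0.5320;  θ3 = -1.2928+2.6025 ≈ 1.3097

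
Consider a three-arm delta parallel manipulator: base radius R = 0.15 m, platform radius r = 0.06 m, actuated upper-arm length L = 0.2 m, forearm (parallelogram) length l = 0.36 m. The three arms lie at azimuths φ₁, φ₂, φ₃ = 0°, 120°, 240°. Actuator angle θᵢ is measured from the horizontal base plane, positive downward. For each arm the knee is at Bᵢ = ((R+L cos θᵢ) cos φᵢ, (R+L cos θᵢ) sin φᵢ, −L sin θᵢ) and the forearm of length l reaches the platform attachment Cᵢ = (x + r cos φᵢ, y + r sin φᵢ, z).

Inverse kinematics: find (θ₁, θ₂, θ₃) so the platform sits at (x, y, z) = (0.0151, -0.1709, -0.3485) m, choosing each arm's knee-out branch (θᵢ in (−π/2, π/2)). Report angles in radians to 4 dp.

θ₁ = 0.6983, θ₂ = 1.2216, θ₃ = 0.1747

arm 1 (φ=0.0°): x'=0.0151, y'=-0.1709
  A=0.0749, B=-0.3485, C=(l²−L²−A²−y'²−z²)/(2L)=-0.1667
  γ=atan2(-0.3485,0.0749)=-1.3591;  ψ=arccos(-0.4676)=2.0573;  θ1=γ+ψ≈0.6983
arm 2 (φ=120.0°): x'=-0.1556, y'=0.0724
  A=0.2456, B=-0.3485, C=(l²−L²−A²−y'²−z²)/(2L)=-0.2435
  γ=atan2(-0.3485,0.2456)=-0.9570;  ψ=arccos(-0.5711)=2.1786;  θ2=γ+ψ≈1.2216
φ3=240.0° → target in arm frame (0.1405, 0.0985)
  A=-0.0505, B=-0.3485, C=(l²−L²−A²−y'²−z²)/(2L)=-0.1103
  γ=atan2(-0.3485,-0.0505)=-1.7146;  ψ=arccos(-0.3131)=1.8893;  θ3=γ+ψ≈0.1747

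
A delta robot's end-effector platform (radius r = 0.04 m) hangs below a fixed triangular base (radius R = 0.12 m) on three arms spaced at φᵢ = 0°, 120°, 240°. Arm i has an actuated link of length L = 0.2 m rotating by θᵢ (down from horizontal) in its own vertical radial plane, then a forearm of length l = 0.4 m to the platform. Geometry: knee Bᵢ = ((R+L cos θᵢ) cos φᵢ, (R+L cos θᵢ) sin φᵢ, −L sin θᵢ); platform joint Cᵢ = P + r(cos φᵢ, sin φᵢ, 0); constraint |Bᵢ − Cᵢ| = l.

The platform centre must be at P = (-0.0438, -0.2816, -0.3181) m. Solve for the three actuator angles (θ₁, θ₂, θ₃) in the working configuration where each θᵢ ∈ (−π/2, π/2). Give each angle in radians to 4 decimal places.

φ1=0.0° → target in arm frame (-0.0438, -0.2816)
  A cos θ + B sin θ = C:  0.1238·cos θ + -0.3181·sin θ = -0.1895
  θ1 = atan2(B,A) + arccos(C/0.3413) = 0.9598
φ2=120.0° → target in arm frame (-0.2220, 0.1787)
  A cos θ + B sin θ = C:  0.3020·cos θ + -0.3181·sin θ = -0.2608
  √(A²+B²)=0.4386;  θ2 = -0.8114+2.2076 ≈ 1.3962
rotate P by −φ3: (0.2658, 0.1029, -0.3181)
  A cos θ + B sin θ = C:  -0.1858·cos θ + -0.3181·sin θ = -0.0657
  √(A²+B²)=0.3684;  θ3 = -2.0994+1.7501 ≈ -0.3493

θ₁ = 0.9598, θ₂ = 1.3962, θ₃ = -0.3493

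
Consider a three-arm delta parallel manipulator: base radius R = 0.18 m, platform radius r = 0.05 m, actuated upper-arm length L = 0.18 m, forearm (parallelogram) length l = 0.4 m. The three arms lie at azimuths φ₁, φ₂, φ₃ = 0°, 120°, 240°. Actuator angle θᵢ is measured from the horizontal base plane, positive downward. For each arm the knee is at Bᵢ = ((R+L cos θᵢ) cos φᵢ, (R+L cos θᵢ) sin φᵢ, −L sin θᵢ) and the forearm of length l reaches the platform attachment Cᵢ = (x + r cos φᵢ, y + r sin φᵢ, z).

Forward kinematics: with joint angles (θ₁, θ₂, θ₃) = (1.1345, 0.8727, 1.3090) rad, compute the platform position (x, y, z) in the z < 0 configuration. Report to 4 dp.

(-0.0067, 0.0725, -0.4940)

arm 1 at φ=0.0°: e+L cos θ1 = 0.2061;  centre 1 = (0.2061, 0.0000, -0.1631)
φ2=120.0°: virtual centre (-0.1228, 0.2128, -0.1379), radius l
φ3=240.0°: virtual centre (-0.0883, -0.1529, -0.1739), radius l
eliminate P² terms by subtracting sphere 1 from 2 and 3
linear system: -0.6578x+0.4256y = 0.0103−0.0505z; -0.5887x+-0.3059y = -0.0077−-0.0215z
Cramer: x(z) = 0.0002+0.0140z;  y(z) = 0.0246-0.0970z
sphere 1 gives Az²+Bz+C=0 with A=1.0096, B=0.3158, C=-0.0904;  B²−4AC=0.4649;  roots -0.4940, 0.1813;  negative root z = -0.4940
x = -0.0067, y = 0.0725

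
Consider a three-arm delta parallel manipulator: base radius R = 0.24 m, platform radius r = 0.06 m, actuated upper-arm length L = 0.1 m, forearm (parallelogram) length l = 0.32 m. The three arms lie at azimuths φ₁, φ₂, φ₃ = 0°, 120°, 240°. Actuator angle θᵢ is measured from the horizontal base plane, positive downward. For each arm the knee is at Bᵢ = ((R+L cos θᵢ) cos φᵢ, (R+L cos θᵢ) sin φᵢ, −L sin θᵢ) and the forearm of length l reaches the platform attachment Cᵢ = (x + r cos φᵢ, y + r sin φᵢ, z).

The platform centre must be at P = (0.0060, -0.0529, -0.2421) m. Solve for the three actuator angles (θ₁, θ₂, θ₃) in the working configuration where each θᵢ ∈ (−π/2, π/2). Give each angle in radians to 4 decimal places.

θ₁ = 0.6112, θ₂ = 1.0467, θ₃ = 0.2619

rotate P by −φ1: (0.0060, -0.0529, -0.2421)
  A cos θ + B sin θ = C:  0.1740·cos θ + -0.2421·sin θ = 0.0036
  γ=atan2(-0.2421,0.1740)=-0.9476;  ψ=arccos(0.0120)=1.5588;  θ1=γ+ψ≈0.6112
φ2=120.0° → target in arm frame (-0.0488, 0.0213)
  A=0.2288, B=-0.2421, C=(l²−L²−A²−y'²−z²)/(2L)=-0.0951
  γ=atan2(-0.2421,0.2288)=-0.8136;  ψ=arccos(-0.2855)=1.8603;  θ2=γ+ψ≈1.0467
rotate P by −φ3: (0.0428, 0.0316, -0.2421)
  A cos θ + B sin θ = C:  0.1372·cos θ + -0.2421·sin θ = 0.0698
  θ3 = atan2(B,A) + arccos(C/0.2783) = 0.2619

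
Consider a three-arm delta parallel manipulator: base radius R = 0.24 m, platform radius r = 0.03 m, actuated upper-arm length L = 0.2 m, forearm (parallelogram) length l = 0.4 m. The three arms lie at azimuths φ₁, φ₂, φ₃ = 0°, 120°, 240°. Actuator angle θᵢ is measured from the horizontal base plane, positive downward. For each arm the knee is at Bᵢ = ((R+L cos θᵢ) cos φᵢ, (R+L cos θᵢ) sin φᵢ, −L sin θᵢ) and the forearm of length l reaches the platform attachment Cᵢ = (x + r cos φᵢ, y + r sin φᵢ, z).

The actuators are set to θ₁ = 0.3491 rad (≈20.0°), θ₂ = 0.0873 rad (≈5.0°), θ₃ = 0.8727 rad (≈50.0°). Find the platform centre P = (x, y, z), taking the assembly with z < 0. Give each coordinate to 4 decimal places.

(0.0168, 0.0603, -0.1738)

centre 1 = (0.3979·cos0.0°, 0.3979·sin0.0°, -0.0684) = (0.3979, 0.0000, -0.0684)
φ2=120.0°: virtual centre (-0.2046, 0.3544, -0.0174), radius l
arm 3 at φ=240.0°: ρ3 = 0.3386;  centre 3 = (-0.1693, -0.2932, -0.1532)
subtract pairs → two planes through P
[-1.2051 0.7088 0.1019]·P = 0.0047;  [-1.1344 -0.5864 -0.1696]·P = -0.0249
Cramer: x(z) = 0.0099-0.0400z;  y(z) = 0.0235-0.2118z
into |P−centre ₁|² = l²: 1.0465z² + 0.1579z + -0.0042 = 0;  Δ = 0.0424;  z = -0.1738 or 0.0229 → z<0 root = -0.1738
x = 0.0168, y = 0.0603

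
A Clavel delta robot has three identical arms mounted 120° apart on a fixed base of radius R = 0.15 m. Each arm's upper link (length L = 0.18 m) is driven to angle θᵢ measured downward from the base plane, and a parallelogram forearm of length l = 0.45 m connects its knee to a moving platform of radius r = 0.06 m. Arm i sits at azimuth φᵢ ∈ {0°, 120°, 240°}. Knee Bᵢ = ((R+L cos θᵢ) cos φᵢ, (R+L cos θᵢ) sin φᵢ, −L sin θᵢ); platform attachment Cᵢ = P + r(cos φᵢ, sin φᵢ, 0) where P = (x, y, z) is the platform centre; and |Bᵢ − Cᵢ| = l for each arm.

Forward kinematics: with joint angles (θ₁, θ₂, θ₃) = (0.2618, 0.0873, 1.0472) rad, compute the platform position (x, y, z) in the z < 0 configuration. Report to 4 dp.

O1 = (0.2639·cos0.0°, 0.2639·sin0.0°, -0.0466) = (0.2639, 0.0000, -0.0466)
arm 2 at φ=120.0°: e+L cos θ2 = 0.2693;  O2 = (-0.1347, 0.2332, -0.0157)
arm 3 at φ=240.0°: e+L cos θ3 = 0.1800;  O3 = (-0.0900, -0.1559, -0.1559)
|O₂|²−|O₁|² = 0.0010;  |O₃|²−|O₁|² = -0.0151
[-0.7970 0.4665 0.0618]·P = 0.0010;  [-0.7077 -0.3118 -0.2186]·P = -0.0151
Cramer: x(z) = 0.0116-0.1429z;  y(z) = 0.0220-0.3767z
quadratic in z: (1.1623)z²+(0.1487)z+(-0.1362)=0, √Δ=0.8096 → z ∈ {-0.4122, 0.2843}; z = -0.4122 (taking z<0)
x = 0.0706, y = 0.1773

(0.0706, 0.1773, -0.4122)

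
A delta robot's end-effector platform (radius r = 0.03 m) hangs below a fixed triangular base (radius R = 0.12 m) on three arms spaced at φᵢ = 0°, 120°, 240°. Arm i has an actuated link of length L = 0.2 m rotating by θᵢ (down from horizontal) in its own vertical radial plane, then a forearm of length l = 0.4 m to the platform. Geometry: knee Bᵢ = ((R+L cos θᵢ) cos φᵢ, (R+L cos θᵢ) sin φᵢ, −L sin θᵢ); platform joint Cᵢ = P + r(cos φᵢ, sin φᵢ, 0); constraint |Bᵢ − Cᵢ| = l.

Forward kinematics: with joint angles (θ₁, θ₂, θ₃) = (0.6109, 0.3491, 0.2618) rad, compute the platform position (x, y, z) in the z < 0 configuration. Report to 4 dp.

(-0.0568, -0.0132, -0.3664)

φ1=0.0°: virtual centre (0.2538, 0.0000, -0.1147), radius l
arm 2 at φ=120.0°: e+L cos θ2 = 0.2779;  O2 = (-0.1390, 0.2407, -0.0684)
arm 3 at φ=240.0°: e+L cos θ3 = 0.2832;  O3 = (-0.1416, -0.2452, -0.0518)
eliminate P² terms by subtracting sphere 1 from 2 and 3
[-0.7856 0.4814 0.0926]·P = 0.0043;  [-0.7908 -0.4905 0.1259]·P = 0.0053
Cramer: x(z) = -0.0061+0.1384z;  y(z) = -0.0009+0.0335z
into |P−O₁|² = l²: 1.0203z² + 0.1574z + -0.0793 = 0;  Δ = 0.3483;  z = -0.3664 or 0.2121 → z<0 root = -0.3664
x = -0.0568, y = -0.0132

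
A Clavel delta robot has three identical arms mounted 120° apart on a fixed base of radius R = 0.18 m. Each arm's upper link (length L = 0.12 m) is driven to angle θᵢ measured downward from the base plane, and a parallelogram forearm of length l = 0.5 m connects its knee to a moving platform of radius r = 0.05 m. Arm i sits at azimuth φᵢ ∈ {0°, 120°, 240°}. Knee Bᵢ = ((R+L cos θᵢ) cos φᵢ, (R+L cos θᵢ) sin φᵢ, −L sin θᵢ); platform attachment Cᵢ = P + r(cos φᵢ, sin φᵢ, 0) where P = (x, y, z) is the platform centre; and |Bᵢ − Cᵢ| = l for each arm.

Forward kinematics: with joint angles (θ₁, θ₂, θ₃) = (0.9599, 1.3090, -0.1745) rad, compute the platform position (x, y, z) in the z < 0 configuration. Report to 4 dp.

O1 = (0.1988·cos0.0°, 0.1988·sin0.0°, -0.0983) = (0.1988, 0.0000, -0.0983)
φ2=120.0°: virtual centre (-0.0805, 0.1395, -0.1159), radius l
φ3=240.0°: virtual centre (-0.1241, -0.2149, 0.0208), radius l
subtract pairs → two planes through P
linear system: -0.5587x+0.2790y = -0.0098−-0.0352z; -0.6458x+-0.4299y = 0.0128−0.2383z
det = 0.4203;  x = 0.0015+0.1221z,  y = -0.0321+0.3708z
quadratic in z: (1.1524)z²+(0.1246)z+(-0.2004)=0, √Δ=0.9691 → z ∈ {-0.4745, 0.3664}; z = -0.4745 (taking z<0)
x = -0.0564, y = -0.2081

(-0.0564, -0.2081, -0.4745)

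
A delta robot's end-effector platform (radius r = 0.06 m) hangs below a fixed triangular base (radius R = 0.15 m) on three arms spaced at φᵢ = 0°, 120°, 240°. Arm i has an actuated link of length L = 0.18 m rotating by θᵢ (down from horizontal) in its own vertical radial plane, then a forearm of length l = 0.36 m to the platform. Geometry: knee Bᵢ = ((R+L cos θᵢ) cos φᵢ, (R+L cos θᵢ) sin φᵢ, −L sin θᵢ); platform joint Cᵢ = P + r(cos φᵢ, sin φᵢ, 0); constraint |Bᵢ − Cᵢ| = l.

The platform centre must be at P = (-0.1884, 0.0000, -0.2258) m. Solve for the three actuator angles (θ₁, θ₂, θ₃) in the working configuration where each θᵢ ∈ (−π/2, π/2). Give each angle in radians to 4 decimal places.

θ₁ = 1.1343, θ₂ = -0.2618, θ₃ = -0.2618

arm 1 (φ=0.0°): x'=-0.1884, y'=0.0000
  e−x'=0.2784;  (l²−L²−(e−x')²−y'²−z²)/2L = -0.0869
  θ1 = atan2(B,A) + arccos(C/0.3585) = 1.1343
rotate P by −φ2: (0.0942, 0.1632, -0.2258)
  A=-0.0042, B=-0.2258, C=(l²−L²−A²−y'²−z²)/(2L)=0.0544
  γ=atan2(-0.2258,-0.0042)=-1.5894;  ψ=arccos(0.2408)=1.3276;  θ2=γ+ψ≈-0.2618
arm 3 (φ=240.0°): x'=0.0942, y'=-0.1632
  e−x'=-0.0042;  (l²−L²−(e−x')²−y'²−z²)/2L = 0.0544
  √(A²+B²)=0.2258;  θ3 = -1.5894+1.3276 ≈ -0.2618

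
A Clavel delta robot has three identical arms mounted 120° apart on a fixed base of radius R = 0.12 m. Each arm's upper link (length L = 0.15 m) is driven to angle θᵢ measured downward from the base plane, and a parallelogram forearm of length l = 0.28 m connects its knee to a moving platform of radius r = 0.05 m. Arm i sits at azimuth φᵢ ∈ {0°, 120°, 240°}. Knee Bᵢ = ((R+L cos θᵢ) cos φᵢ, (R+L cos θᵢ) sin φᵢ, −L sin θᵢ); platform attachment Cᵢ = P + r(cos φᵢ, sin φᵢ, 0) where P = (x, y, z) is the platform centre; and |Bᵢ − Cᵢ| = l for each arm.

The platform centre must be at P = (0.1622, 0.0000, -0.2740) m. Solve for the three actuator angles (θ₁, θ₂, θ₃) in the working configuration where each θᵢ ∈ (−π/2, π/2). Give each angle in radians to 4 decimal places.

arm 1 (φ=0.0°): x'=0.1622, y'=0.0000
  A cos θ + B sin θ = C:  -0.0922·cos θ + -0.2740·sin θ = -0.0923
  θ1 = atan2(B,A) + arccos(C/0.2891) = 0.0002
arm 2 (φ=120.0°): x'=-0.0811, y'=-0.1405
  A cos θ + B sin θ = C:  0.1511·cos θ + -0.2740·sin θ = -0.2058
  √(A²+B²)=0.3129;  θ2 = -1.0668+2.2886 ≈ 1.2217
arm 3 (φ=240.0°): x'=-0.0811, y'=0.1405
  A=0.1511, B=-0.2740, C=(l²−L²−A²−y'²−z²)/(2L)=-0.2058
  √(A²+B²)=0.3129;  θ3 = -1.0668+2.2886 ≈ 1.2217

θ₁ = 0.0002, θ₂ = 1.2217, θ₃ = 1.2217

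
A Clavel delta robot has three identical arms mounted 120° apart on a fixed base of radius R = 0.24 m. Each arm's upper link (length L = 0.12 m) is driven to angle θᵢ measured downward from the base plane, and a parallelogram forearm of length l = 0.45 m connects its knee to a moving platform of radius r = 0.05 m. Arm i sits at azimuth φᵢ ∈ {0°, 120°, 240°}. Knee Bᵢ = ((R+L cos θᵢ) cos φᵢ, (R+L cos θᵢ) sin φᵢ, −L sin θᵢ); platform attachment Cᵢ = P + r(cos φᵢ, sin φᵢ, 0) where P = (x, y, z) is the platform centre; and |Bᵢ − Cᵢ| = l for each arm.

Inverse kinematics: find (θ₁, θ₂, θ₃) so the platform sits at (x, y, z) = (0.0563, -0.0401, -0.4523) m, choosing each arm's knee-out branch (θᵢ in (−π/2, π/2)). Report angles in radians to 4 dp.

θ₁ = 0.6107, θ₂ = 1.2217, θ₃ = 0.8726

rotate P by −φ1: (0.0563, -0.0401, -0.4523)
  e−x'=0.1337;  (l²−L²−(e−x')²−y'²−z²)/2L = -0.1498
  θ1 = atan2(B,A) + arccos(C/0.4716) = 0.6107
rotate P by −φ2: (-0.0629, -0.0287, -0.4523)
  A=0.2529, B=-0.4523, C=(l²−L²−A²−y'²−z²)/(2L)=-0.3385
  γ=atan2(-0.4523,0.2529)=-1.0610;  ψ=arccos(-0.6533)=2.2827;  θ2=γ+ψ≈1.2217
φ3=240.0° → target in arm frame (0.0066, 0.0688)
  e−x'=0.1834;  (l²−L²−(e−x')²−y'²−z²)/2L = -0.2286
  θ3 = atan2(B,A) + arccos(C/0.4881) = 0.8726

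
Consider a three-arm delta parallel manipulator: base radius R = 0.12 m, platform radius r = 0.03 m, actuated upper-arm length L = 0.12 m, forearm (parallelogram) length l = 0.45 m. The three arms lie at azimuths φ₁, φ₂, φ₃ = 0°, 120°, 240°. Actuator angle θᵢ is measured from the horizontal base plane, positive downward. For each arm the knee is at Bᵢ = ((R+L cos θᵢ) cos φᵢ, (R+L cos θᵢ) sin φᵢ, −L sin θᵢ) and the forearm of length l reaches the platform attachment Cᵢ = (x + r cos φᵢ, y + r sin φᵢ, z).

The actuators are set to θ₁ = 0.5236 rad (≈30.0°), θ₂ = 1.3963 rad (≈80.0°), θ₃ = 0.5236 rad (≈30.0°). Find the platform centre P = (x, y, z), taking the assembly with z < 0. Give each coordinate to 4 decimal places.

(0.0840, -0.1455, -0.4714)

arm 1 at φ=0.0°: ρ1 = 0.1939;  O1 = (0.1939, 0.0000, -0.0600)
φ2=120.0°: virtual centre (-0.0554, 0.0960, -0.1182), radius l
arm 3 at φ=240.0°: ρ3 = 0.1939;  O3 = (-0.0970, -0.1679, -0.0600)
subtract pairs → two planes through P
plane₁₂: -0.4987x+0.1920y+-0.1164z = -0.0150
Cramer: x(z) = 0.0180-0.1400z;  y(z) = -0.0312+0.2425z
into |P−O₁|² = l²: 1.0784z² + 0.1541z + -0.1670 = 0;  Δ = 0.7440;  z = -0.4714 or 0.3285 → z<0 root = -0.4714
x = 0.0840, y = -0.1455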